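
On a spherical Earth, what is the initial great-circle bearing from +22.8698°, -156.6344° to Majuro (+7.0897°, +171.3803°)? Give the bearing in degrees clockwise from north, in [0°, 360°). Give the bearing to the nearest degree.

248°

Δλ = 171.3803 − -156.6344 = 328.0147°; wrapped into (−180°, 180°]: -31.9853°.
θ = atan2( sin Δλ · cos φ₂ , cos φ₁ · sin φ₂ − sin φ₁ · cos φ₂ · cos Δλ )
  = atan2(-0.52565, -0.21340) = -112.095° → normalised to [0°, 360°): 247.905°.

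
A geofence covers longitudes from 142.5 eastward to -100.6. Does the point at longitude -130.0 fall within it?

Band width going east from +142.5° to -100.6°: ((-100.6 − 142.5) mod 360) = 116.9°.
Offset of -130.0° east of the west edge: ((-130.0 − 142.5) mod 360) = 87.5°.
87.5° ≤ 116.9° ⇒ inside.

Yes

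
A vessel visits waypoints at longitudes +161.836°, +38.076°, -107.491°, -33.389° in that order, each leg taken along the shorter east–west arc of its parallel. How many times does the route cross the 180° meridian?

Leg 1: +161.836° → +38.076°, shortest Δλ = -123.76° (west) — does not cross 180°.
Leg 2: +38.076° → -107.491°, shortest Δλ = -145.567° (west) — does not cross 180°.
Leg 3: -107.491° → -33.389°, shortest Δλ = 74.102° (east) — does not cross 180°.
Total crossings: 0.

0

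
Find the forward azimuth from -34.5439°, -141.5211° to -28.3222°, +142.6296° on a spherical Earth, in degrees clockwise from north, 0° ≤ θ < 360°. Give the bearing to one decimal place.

Δλ = 142.6296 − -141.5211 = 284.1507°; wrapped into (−180°, 180°]: -75.8493°.
θ = atan2( sin Δλ · cos φ₂ , cos φ₁ · sin φ₂ − sin φ₁ · cos φ₂ · cos Δλ )
  = atan2(-0.85358, -0.26875) = -107.477° → normalised to [0°, 360°): 252.523°.

252.5°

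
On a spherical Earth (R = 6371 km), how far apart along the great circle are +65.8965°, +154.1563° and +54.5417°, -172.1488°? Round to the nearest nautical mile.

Δλ = -172.1488 − 154.1563 = -326.3051°; wrapped into (−180°, 180°]: 33.6949°.
Δφ = 54.5417 − 65.8965 = -11.3548°.
a = sin²(Δφ/2) + cos φ₁ · cos φ₂ · sin²(Δλ/2) = 0.029687.
c = 2·atan2(√a, √(1−a)) = 0.34632 rad → d = 6371·c ≈ 2206.43 km ≈ 1191.38 nmi.

1191 nmi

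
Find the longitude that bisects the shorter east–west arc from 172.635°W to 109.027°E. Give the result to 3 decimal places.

Signed shortest Δλ from -172.635° to +109.027° is -78.338°.
Midpoint longitude = -172.635° + (-78.338°)/2 = -172.635° − 39.169° = -211.804°.
Normalise into (−180°, 180°]: +148.196°.
(The naïve average (-172.635 + +109.027)/2 = -31.804° is on the wrong side of the globe.)

148.196°E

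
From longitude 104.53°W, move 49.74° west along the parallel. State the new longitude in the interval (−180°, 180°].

Start at -104.53°; shift −49.74° → -154.27°.
-154.27° already lies in (−180°, 180°].

154.27°W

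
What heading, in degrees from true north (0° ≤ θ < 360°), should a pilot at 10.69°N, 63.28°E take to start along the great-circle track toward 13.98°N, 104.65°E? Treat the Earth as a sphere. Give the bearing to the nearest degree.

81°

Δλ = 104.65 − 63.28 = 41.37°.
θ = atan2( sin Δλ · cos φ₂ , cos φ₁ · sin φ₂ − sin φ₁ · cos φ₂ · cos Δλ )
  = atan2(0.64134, 0.10231) = 80.936° → normalised to [0°, 360°): 80.936°.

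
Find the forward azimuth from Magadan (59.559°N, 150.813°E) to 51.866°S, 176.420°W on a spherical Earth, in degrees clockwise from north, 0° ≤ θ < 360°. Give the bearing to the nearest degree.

158°

Δλ = -176.420 − 150.813 = -327.233°; wrapped into (−180°, 180°]: 32.767°.
θ = atan2( sin Δλ · cos φ₂ , cos φ₁ · sin φ₂ − sin φ₁ · cos φ₂ · cos Δλ )
  = atan2(0.33421, -0.84618) = 158.448° → normalised to [0°, 360°): 158.448°.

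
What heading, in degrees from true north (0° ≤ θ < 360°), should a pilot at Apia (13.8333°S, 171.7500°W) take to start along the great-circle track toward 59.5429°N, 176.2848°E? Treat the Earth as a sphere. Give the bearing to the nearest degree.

Δλ = 176.2848 − -171.7500 = 348.0348°; wrapped into (−180°, 180°]: -11.9652°.
θ = atan2( sin Δλ · cos φ₂ , cos φ₁ · sin φ₂ − sin φ₁ · cos φ₂ · cos Δλ )
  = atan2(-0.10509, 0.95557) = -6.276° → normalised to [0°, 360°): 353.724°.

354°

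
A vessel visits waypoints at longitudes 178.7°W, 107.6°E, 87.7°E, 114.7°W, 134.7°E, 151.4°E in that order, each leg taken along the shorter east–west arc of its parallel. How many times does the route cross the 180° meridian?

Leg 1: -178.7° → +107.6°, shortest Δλ = -73.7° (west) — crosses 180°.
Leg 2: +107.6° → +87.7°, shortest Δλ = -19.9° (west) — does not cross 180°.
Leg 3: +87.7° → -114.7°, shortest Δλ = 157.6° (east) — crosses 180°.
Leg 4: -114.7° → +134.7°, shortest Δλ = -110.6° (west) — crosses 180°.
Leg 5: +134.7° → +151.4°, shortest Δλ = 16.7° (east) — does not cross 180°.
Total crossings: 3.

3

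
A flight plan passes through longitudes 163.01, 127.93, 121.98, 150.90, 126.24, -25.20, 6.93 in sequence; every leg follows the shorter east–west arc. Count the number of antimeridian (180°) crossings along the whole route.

0

Leg 1: +163.01° → +127.93°, shortest Δλ = -35.08° (west) — does not cross 180°.
Leg 2: +127.93° → +121.98°, shortest Δλ = -5.95° (west) — does not cross 180°.
Leg 3: +121.98° → +150.90°, shortest Δλ = 28.92° (east) — does not cross 180°.
Leg 4: +150.90° → +126.24°, shortest Δλ = -24.66° (west) — does not cross 180°.
Leg 5: +126.24° → -25.20°, shortest Δλ = -151.44° (west) — does not cross 180°.
Leg 6: -25.20° → +6.93°, shortest Δλ = 32.13° (east) — does not cross 180°.
Total crossings: 0.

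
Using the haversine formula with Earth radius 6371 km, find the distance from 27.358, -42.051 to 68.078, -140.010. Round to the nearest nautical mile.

4061 nmi

Δλ = -140.010 − -42.051 = -97.959°.
Δφ = 68.078 − 27.358 = 40.720°.
a = sin²(Δφ/2) + cos φ₁ · cos φ₂ · sin²(Δλ/2) = 0.309796.
c = 2·atan2(√a, √(1−a)) = 1.18056 rad → d = 6371·c ≈ 7521.35 km ≈ 4061.20 nmi.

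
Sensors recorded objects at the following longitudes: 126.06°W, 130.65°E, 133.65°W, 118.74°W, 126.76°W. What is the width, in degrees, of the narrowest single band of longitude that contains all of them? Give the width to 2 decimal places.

110.61°

Sort the longitudes: -133.65°, -126.76°, -126.06°, -118.74°, +130.65°.
Eastward gaps between consecutive values (wrapping around): 6.89°, 0.70°, 7.32°, 249.39°, 95.70°.
Largest gap = 249.39° ⇒ minimal covering band is its complement: 360° − 249.39° = 110.61°.
Band runs from +130.65° eastward to -118.74°, crossing the antimeridian.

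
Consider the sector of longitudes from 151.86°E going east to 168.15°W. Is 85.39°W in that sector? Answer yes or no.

No

Band width going east from +151.86° to -168.15°: ((-168.15 − 151.86) mod 360) = 39.99°.
Offset of -85.39° east of the west edge: ((-85.39 − 151.86) mod 360) = 122.75°.
122.75° > 39.99° ⇒ outside.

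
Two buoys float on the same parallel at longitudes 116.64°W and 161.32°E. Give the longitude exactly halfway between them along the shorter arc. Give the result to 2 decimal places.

Signed shortest Δλ from -116.64° to +161.32° is -82.04°.
Midpoint longitude = -116.64° + (-82.04°)/2 = -116.64° − 41.02° = -157.66°.
(The naïve average (-116.64 + +161.32)/2 = 22.34° is on the wrong side of the globe.)

157.66°W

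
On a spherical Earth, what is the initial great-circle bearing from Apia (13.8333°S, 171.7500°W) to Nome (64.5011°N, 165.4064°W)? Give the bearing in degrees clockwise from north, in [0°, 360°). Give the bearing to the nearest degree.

Δλ = -165.4064 − -171.7500 = 6.3436°.
θ = atan2( sin Δλ · cos φ₂ , cos φ₁ · sin φ₂ − sin φ₁ · cos φ₂ · cos Δλ )
  = atan2(0.04757, 0.97871) = 2.782° → normalised to [0°, 360°): 2.782°.

3°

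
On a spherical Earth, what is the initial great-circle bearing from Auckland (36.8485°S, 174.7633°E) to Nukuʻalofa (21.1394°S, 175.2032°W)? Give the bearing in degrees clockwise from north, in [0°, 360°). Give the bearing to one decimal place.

31.8°

Δλ = -175.2032 − 174.7633 = -349.9665°; wrapped into (−180°, 180°]: 10.0335°.
θ = atan2( sin Δλ · cos φ₂ , cos φ₁ · sin φ₂ − sin φ₁ · cos φ₂ · cos Δλ )
  = atan2(0.16250, 0.26220) = 31.789° → normalised to [0°, 360°): 31.789°.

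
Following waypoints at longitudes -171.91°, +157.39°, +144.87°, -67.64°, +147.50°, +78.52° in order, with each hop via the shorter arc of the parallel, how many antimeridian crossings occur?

Leg 1: -171.91° → +157.39°, shortest Δλ = -30.7° (west) — crosses 180°.
Leg 2: +157.39° → +144.87°, shortest Δλ = -12.52° (west) — does not cross 180°.
Leg 3: +144.87° → -67.64°, shortest Δλ = 147.49° (east) — crosses 180°.
Leg 4: -67.64° → +147.50°, shortest Δλ = -144.86° (west) — crosses 180°.
Leg 5: +147.50° → +78.52°, shortest Δλ = -68.98° (west) — does not cross 180°.
Total crossings: 3.

3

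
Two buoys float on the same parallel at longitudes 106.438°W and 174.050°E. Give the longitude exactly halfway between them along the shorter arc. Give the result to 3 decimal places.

146.194°W

Signed shortest Δλ from -106.438° to +174.050° is -79.512°.
Midpoint longitude = -106.438° + (-79.512°)/2 = -106.438° − 39.756° = -146.194°.
(The naïve average (-106.438 + +174.050)/2 = 33.806° is on the wrong side of the globe.)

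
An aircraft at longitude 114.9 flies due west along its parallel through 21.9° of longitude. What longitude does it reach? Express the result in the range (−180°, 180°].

+93.0°

Start at +114.9°; shift −21.9° → +93.0°.
+93.0° already lies in (−180°, 180°].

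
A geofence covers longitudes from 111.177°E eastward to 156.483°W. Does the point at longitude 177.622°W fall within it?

Band width going east from +111.177° to -156.483°: ((-156.483 − 111.177) mod 360) = 92.340°.
Offset of -177.622° east of the west edge: ((-177.622 − 111.177) mod 360) = 71.201°.
71.201° ≤ 92.340° ⇒ inside.

Yes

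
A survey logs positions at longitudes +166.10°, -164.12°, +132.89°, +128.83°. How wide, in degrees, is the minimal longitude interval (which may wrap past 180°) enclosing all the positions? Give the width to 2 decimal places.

67.05°

Sort the longitudes: -164.12°, +128.83°, +132.89°, +166.10°.
Eastward gaps between consecutive values (wrapping around): 292.95°, 4.06°, 33.21°, 29.78°.
Largest gap = 292.95° ⇒ minimal covering band is its complement: 360° − 292.95° = 67.05°.
Band runs from +128.83° eastward to -164.12°, crossing the antimeridian.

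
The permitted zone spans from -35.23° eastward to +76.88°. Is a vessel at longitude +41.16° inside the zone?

Band width going east from -35.23° to +76.88°: ((76.88 − -35.23) mod 360) = 112.11°.
Offset of +41.16° east of the west edge: ((41.16 − -35.23) mod 360) = 76.39°.
76.39° ≤ 112.11° ⇒ inside.

Yes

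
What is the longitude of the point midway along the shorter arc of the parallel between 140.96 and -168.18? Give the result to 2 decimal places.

Signed shortest Δλ from +140.96° to -168.18° is +50.86°.
Midpoint longitude = +140.96° + (+50.86°)/2 = +140.96° + 25.43° = +166.39°.
(The naïve average (+140.96 + -168.18)/2 = -13.61° is on the wrong side of the globe.)

+166.39°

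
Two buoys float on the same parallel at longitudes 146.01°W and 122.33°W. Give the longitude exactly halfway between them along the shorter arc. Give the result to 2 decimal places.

Signed shortest Δλ from -146.01° to -122.33° is +23.68°.
Midpoint longitude = -146.01° + (+23.68°)/2 = -146.01° + 11.84° = -134.17°.

134.17°W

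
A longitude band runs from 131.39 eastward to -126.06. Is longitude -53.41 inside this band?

Band width going east from +131.39° to -126.06°: ((-126.06 − 131.39) mod 360) = 102.55°.
Offset of -53.41° east of the west edge: ((-53.41 − 131.39) mod 360) = 175.20°.
175.20° > 102.55° ⇒ outside.

No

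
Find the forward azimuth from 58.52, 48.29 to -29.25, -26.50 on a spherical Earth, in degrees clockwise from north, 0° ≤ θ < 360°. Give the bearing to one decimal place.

Δλ = -26.50 − 48.29 = -74.79°.
θ = atan2( sin Δλ · cos φ₂ , cos φ₁ · sin φ₂ − sin φ₁ · cos φ₂ · cos Δλ )
  = atan2(-0.84193, -0.45037) = -118.144° → normalised to [0°, 360°): 241.856°.

241.9°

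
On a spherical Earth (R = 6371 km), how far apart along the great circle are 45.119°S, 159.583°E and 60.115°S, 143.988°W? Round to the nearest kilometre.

4006 km

Δλ = -143.988 − 159.583 = -303.571°; wrapped into (−180°, 180°]: 56.429°.
Δφ = -60.115 − -45.119 = -14.996°.
a = sin²(Δφ/2) + cos φ₁ · cos φ₂ · sin²(Δλ/2) = 0.095614.
c = 2·atan2(√a, √(1−a)) = 0.62874 rad → d = 6371·c ≈ 4005.67 km.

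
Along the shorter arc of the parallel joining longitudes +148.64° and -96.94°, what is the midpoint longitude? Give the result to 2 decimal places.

Signed shortest Δλ from +148.64° to -96.94° is +114.42°.
Midpoint longitude = +148.64° + (+114.42°)/2 = +148.64° + 57.21° = +205.85°.
Normalise into (−180°, 180°]: -154.15°.
(The naïve average (+148.64 + -96.94)/2 = 25.85° is on the wrong side of the globe.)

-154.15°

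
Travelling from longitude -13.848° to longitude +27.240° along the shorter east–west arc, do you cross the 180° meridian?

Signed shortest Δλ = ((27.240 − -13.848 + 180) mod 360) − 180 = 41.088°.
Going east by 41.088° from -13.848° reaches +27.240° without touching 180°.

No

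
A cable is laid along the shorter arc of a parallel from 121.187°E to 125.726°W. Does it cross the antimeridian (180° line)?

Naïve |-125.726 − 121.187| = 246.913° > 180°, so the shorter arc goes the other way round — across 180°.
Signed shortest Δλ = ((-125.726 − 121.187 + 180) mod 360) − 180 = 113.087°.
Going east by 113.087° from +121.187° passes through 180° before reaching -125.726°.

Yes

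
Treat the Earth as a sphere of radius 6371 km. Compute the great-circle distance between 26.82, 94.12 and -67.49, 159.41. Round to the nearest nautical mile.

6358 nmi

Δλ = 159.41 − 94.12 = 65.29°.
Δφ = -67.49 − 26.82 = -94.31°.
a = sin²(Δφ/2) + cos φ₁ · cos φ₂ · sin²(Δλ/2) = 0.636995.
c = 2·atan2(√a, √(1−a)) = 1.84834 rad → d = 6371·c ≈ 11775.75 km ≈ 6358.40 nmi.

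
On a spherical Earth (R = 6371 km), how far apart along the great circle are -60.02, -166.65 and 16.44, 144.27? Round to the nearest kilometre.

Δλ = 144.27 − -166.65 = 310.92°; wrapped into (−180°, 180°]: -49.08°.
Δφ = 16.44 − -60.02 = 76.46°.
a = sin²(Δφ/2) + cos φ₁ · cos φ₂ · sin²(Δλ/2) = 0.465611.
c = 2·atan2(√a, √(1−a)) = 1.50196 rad → d = 6371·c ≈ 9569.01 km.

9569 km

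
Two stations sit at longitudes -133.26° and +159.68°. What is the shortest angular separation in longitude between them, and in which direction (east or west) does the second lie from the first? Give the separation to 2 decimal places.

Raw difference: 159.68 − -133.26 = 292.94°.
Normalise into (−180°, 180°]: 292.94° − 360° = -67.06°.
Negative ⇒ the second point lies to the west; separation 67.06°.

67.06° west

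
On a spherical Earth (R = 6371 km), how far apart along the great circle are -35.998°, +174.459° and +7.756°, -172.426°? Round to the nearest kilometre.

5055 km

Δλ = -172.426 − 174.459 = -346.885°; wrapped into (−180°, 180°]: 13.115°.
Δφ = 7.756 − -35.998 = 43.754°.
a = sin²(Δφ/2) + cos φ₁ · cos φ₂ · sin²(Δλ/2) = 0.149297.
c = 2·atan2(√a, √(1−a)) = 0.79343 rad → d = 6371·c ≈ 5054.93 km.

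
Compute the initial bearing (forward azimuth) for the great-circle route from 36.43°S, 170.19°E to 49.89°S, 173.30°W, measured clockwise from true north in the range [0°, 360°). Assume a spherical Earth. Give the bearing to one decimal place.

Δλ = -173.30 − 170.19 = -343.49°; wrapped into (−180°, 180°]: 16.51°.
θ = atan2( sin Δλ · cos φ₂ , cos φ₁ · sin φ₂ − sin φ₁ · cos φ₂ · cos Δλ )
  = atan2(0.18309, -0.24854) = 143.623° → normalised to [0°, 360°): 143.623°.

143.6°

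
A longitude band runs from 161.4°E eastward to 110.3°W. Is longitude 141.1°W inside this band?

Yes

Band width going east from +161.4° to -110.3°: ((-110.3 − 161.4) mod 360) = 88.3°.
Offset of -141.1° east of the west edge: ((-141.1 − 161.4) mod 360) = 57.5°.
57.5° ≤ 88.3° ⇒ inside.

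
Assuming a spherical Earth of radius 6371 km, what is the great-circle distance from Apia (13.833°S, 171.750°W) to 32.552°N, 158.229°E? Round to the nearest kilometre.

Δλ = 158.229 − -171.750 = 329.979°; wrapped into (−180°, 180°]: -30.021°.
Δφ = 32.552 − -13.833 = 46.385°.
a = sin²(Δφ/2) + cos φ₁ · cos φ₂ · sin²(Δλ/2) = 0.209997.
c = 2·atan2(√a, √(1−a)) = 0.95206 rad → d = 6371·c ≈ 6065.57 km.

6066 km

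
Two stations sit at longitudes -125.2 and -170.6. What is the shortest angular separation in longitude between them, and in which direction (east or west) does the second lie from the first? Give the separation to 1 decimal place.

Raw difference: -170.6 − -125.2 = -45.4°.
Normalise into (−180°, 180°]: -45.4° stays -45.4°.
Negative ⇒ the second point lies to the west; separation 45.4°.

45.4° west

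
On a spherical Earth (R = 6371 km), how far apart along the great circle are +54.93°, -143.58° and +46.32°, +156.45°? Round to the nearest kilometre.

4200 km

Δλ = 156.45 − -143.58 = 300.03°; wrapped into (−180°, 180°]: -59.97°.
Δφ = 46.32 − 54.93 = -8.61°.
a = sin²(Δφ/2) + cos φ₁ · cos φ₂ · sin²(Δλ/2) = 0.104750.
c = 2·atan2(√a, √(1−a)) = 0.65917 rad → d = 6371·c ≈ 4199.58 km.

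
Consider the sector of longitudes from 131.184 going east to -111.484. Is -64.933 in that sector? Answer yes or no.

No

Band width going east from +131.184° to -111.484°: ((-111.484 − 131.184) mod 360) = 117.332°.
Offset of -64.933° east of the west edge: ((-64.933 − 131.184) mod 360) = 163.883°.
163.883° > 117.332° ⇒ outside.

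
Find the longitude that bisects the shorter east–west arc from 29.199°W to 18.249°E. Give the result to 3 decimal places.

Signed shortest Δλ from -29.199° to +18.249° is +47.448°.
Midpoint longitude = -29.199° + (+47.448°)/2 = -29.199° + 23.724° = -5.475°.

5.475°W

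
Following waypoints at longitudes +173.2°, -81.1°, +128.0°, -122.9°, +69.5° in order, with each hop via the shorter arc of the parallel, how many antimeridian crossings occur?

Leg 1: +173.2° → -81.1°, shortest Δλ = 105.7° (east) — crosses 180°.
Leg 2: -81.1° → +128.0°, shortest Δλ = -150.9° (west) — crosses 180°.
Leg 3: +128.0° → -122.9°, shortest Δλ = 109.1° (east) — crosses 180°.
Leg 4: -122.9° → +69.5°, shortest Δλ = -167.6° (west) — crosses 180°.
Total crossings: 4.

4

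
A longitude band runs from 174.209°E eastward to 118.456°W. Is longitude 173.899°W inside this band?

Yes

Band width going east from +174.209° to -118.456°: ((-118.456 − 174.209) mod 360) = 67.335°.
Offset of -173.899° east of the west edge: ((-173.899 − 174.209) mod 360) = 11.892°.
11.892° ≤ 67.335° ⇒ inside.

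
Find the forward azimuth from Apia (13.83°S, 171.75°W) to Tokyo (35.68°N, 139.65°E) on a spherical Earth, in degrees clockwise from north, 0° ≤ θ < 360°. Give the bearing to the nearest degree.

Δλ = 139.65 − -171.75 = 311.40°; wrapped into (−180°, 180°]: -48.60°.
θ = atan2( sin Δλ · cos φ₂ , cos φ₁ · sin φ₂ − sin φ₁ · cos φ₂ · cos Δλ )
  = atan2(-0.60931, 0.69476) = -41.251° → normalised to [0°, 360°): 318.749°.

319°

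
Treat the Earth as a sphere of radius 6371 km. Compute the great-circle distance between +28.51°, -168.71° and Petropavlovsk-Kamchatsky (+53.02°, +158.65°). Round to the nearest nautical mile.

Δλ = 158.65 − -168.71 = 327.36°; wrapped into (−180°, 180°]: -32.64°.
Δφ = 53.02 − 28.51 = 24.51°.
a = sin²(Δφ/2) + cos φ₁ · cos φ₂ · sin²(Δλ/2) = 0.086794.
c = 2·atan2(√a, √(1−a)) = 0.59809 rad → d = 6371·c ≈ 3810.44 km ≈ 2057.47 nmi.

2057 nmi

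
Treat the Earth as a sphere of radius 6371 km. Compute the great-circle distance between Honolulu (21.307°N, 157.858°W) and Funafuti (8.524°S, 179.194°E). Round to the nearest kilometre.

4157 km

Δλ = 179.194 − -157.858 = 337.052°; wrapped into (−180°, 180°]: -22.948°.
Δφ = -8.524 − 21.307 = -29.831°.
a = sin²(Δφ/2) + cos φ₁ · cos φ₂ · sin²(Δλ/2) = 0.102710.
c = 2·atan2(√a, √(1−a)) = 0.65248 rad → d = 6371·c ≈ 4156.96 km.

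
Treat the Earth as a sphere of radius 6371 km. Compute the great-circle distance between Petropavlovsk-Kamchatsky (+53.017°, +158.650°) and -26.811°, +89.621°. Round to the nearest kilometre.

11084 km

Δλ = 89.621 − 158.650 = -69.029°.
Δφ = -26.811 − 53.017 = -79.828°.
a = sin²(Δφ/2) + cos φ₁ · cos φ₂ · sin²(Δλ/2) = 0.584074.
c = 2·atan2(√a, √(1−a)) = 1.73975 rad → d = 6371·c ≈ 11083.92 km.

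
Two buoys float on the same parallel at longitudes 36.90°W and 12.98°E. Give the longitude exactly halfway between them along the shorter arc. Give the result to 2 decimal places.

11.96°W

Signed shortest Δλ from -36.90° to +12.98° is +49.88°.
Midpoint longitude = -36.90° + (+49.88°)/2 = -36.90° + 24.94° = -11.96°.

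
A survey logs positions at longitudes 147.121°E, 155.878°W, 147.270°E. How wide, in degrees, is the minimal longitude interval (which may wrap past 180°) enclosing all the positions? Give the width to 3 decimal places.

57.001°

Sort the longitudes: -155.878°, +147.121°, +147.270°.
Eastward gaps between consecutive values (wrapping around): 302.999°, 0.149°, 56.852°.
Largest gap = 302.999° ⇒ minimal covering band is its complement: 360° − 302.999° = 57.001°.
Band runs from +147.121° eastward to -155.878°, crossing the antimeridian.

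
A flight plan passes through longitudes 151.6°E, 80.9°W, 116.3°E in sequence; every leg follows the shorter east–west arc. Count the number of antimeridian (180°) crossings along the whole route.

2

Leg 1: +151.6° → -80.9°, shortest Δλ = 127.5° (east) — crosses 180°.
Leg 2: -80.9° → +116.3°, shortest Δλ = -162.8° (west) — crosses 180°.
Total crossings: 2.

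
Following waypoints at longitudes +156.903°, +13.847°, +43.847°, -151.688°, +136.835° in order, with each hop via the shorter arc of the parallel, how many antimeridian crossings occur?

Leg 1: +156.903° → +13.847°, shortest Δλ = -143.056° (west) — does not cross 180°.
Leg 2: +13.847° → +43.847°, shortest Δλ = 30.0° (east) — does not cross 180°.
Leg 3: +43.847° → -151.688°, shortest Δλ = 164.465° (east) — crosses 180°.
Leg 4: -151.688° → +136.835°, shortest Δλ = -71.477° (west) — crosses 180°.
Total crossings: 2.

2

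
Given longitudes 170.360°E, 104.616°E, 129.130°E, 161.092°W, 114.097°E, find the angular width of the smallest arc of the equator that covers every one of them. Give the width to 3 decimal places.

94.292°

Sort the longitudes: -161.092°, +104.616°, +114.097°, +129.130°, +170.360°.
Eastward gaps between consecutive values (wrapping around): 265.708°, 9.481°, 15.033°, 41.230°, 28.548°.
Largest gap = 265.708° ⇒ minimal covering band is its complement: 360° − 265.708° = 94.292°.
Band runs from +104.616° eastward to -161.092°, crossing the antimeridian.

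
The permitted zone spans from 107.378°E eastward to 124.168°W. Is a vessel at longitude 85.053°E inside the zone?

Band width going east from +107.378° to -124.168°: ((-124.168 − 107.378) mod 360) = 128.454°.
Offset of +85.053° east of the west edge: ((85.053 − 107.378) mod 360) = 337.675°.
337.675° > 128.454° ⇒ outside.

No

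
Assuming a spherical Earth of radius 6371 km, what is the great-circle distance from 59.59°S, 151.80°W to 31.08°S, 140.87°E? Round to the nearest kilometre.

Δλ = 140.87 − -151.80 = 292.67°; wrapped into (−180°, 180°]: -67.33°.
Δφ = -31.08 − -59.59 = 28.51°.
a = sin²(Δφ/2) + cos φ₁ · cos φ₂ · sin²(Δλ/2) = 0.193849.
c = 2·atan2(√a, √(1−a)) = 0.91183 rad → d = 6371·c ≈ 5809.25 km.

5809 km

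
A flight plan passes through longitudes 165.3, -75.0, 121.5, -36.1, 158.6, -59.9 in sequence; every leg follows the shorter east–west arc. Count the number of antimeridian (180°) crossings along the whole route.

4

Leg 1: +165.3° → -75.0°, shortest Δλ = 119.7° (east) — crosses 180°.
Leg 2: -75.0° → +121.5°, shortest Δλ = -163.5° (west) — crosses 180°.
Leg 3: +121.5° → -36.1°, shortest Δλ = -157.6° (west) — does not cross 180°.
Leg 4: -36.1° → +158.6°, shortest Δλ = -165.3° (west) — crosses 180°.
Leg 5: +158.6° → -59.9°, shortest Δλ = 141.5° (east) — crosses 180°.
Total crossings: 4.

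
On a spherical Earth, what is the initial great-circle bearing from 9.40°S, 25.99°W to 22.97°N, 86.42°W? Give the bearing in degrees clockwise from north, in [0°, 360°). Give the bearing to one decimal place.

Δλ = -86.42 − -25.99 = -60.43°.
θ = atan2( sin Δλ · cos φ₂ , cos φ₁ · sin φ₂ − sin φ₁ · cos φ₂ · cos Δλ )
  = atan2(-0.80079, 0.45922) = -60.168° → normalised to [0°, 360°): 299.832°.

299.8°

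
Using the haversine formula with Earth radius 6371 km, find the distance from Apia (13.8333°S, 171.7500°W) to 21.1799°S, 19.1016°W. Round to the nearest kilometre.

15108 km

Δλ = -19.1016 − -171.7500 = 152.6484°.
Δφ = -21.1799 − -13.8333 = -7.3466°.
a = sin²(Δφ/2) + cos φ₁ · cos φ₂ · sin²(Δλ/2) = 0.858900.
c = 2·atan2(√a, √(1−a)) = 2.37143 rad → d = 6371·c ≈ 15108.40 km.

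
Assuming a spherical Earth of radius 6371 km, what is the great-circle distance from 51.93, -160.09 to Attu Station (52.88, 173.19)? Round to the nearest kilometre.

Δλ = 173.19 − -160.09 = 333.28°; wrapped into (−180°, 180°]: -26.72°.
Δφ = 52.88 − 51.93 = 0.95°.
a = sin²(Δφ/2) + cos φ₁ · cos φ₂ · sin²(Δλ/2) = 0.019937.
c = 2·atan2(√a, √(1−a)) = 0.28335 rad → d = 6371·c ≈ 1805.20 km.

1805 km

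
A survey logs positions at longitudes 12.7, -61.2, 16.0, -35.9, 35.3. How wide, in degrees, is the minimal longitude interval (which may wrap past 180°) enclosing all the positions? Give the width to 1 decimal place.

96.5°

Sort the longitudes: -61.2°, -35.9°, +12.7°, +16.0°, +35.3°.
Eastward gaps between consecutive values (wrapping around): 25.3°, 48.6°, 3.3°, 19.3°, 263.5°.
Largest gap = 263.5° ⇒ minimal covering band is its complement: 360° − 263.5° = 96.5°.
Band runs from -61.2° eastward to +35.3°.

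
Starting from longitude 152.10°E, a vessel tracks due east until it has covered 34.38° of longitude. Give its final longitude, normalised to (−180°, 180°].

173.52°W

Start at +152.10°; shift +34.38° → +186.48°.
+186.48° lies outside (−180°, 180°]; subtract 360° → -173.52°.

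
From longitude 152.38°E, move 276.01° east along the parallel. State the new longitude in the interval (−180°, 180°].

68.39°E

Start at +152.38°; shift +276.01° → +428.39°.
+428.39° lies outside (−180°, 180°]; subtract 360° → +68.39°.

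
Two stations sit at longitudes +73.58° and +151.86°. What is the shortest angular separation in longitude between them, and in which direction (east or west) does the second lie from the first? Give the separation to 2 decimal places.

78.28° east

Raw difference: 151.86 − 73.58 = 78.28°.
Normalise into (−180°, 180°]: 78.28° stays 78.28°.
Positive ⇒ the second point lies to the east; separation 78.28°.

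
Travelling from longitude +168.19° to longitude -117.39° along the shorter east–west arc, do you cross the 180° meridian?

Yes

Naïve |-117.39 − 168.19| = 285.58° > 180°, so the shorter arc goes the other way round — across 180°.
Signed shortest Δλ = ((-117.39 − 168.19 + 180) mod 360) − 180 = 74.42°.
Going east by 74.42° from +168.19° passes through 180° before reaching -117.39°.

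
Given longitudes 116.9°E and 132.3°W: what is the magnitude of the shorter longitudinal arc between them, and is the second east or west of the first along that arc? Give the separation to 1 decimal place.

110.8° east

Raw difference: -132.3 − 116.9 = -249.2°.
Normalise into (−180°, 180°]: -249.2° + 360° = 110.8°.
Positive ⇒ the second point lies to the east; separation 110.8°.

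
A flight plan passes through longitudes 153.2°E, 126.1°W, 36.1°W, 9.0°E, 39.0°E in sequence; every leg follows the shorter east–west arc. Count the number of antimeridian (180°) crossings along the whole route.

1

Leg 1: +153.2° → -126.1°, shortest Δλ = 80.7° (east) — crosses 180°.
Leg 2: -126.1° → -36.1°, shortest Δλ = 90.0° (east) — does not cross 180°.
Leg 3: -36.1° → +9.0°, shortest Δλ = 45.1° (east) — does not cross 180°.
Leg 4: +9.0° → +39.0°, shortest Δλ = 30.0° (east) — does not cross 180°.
Total crossings: 1.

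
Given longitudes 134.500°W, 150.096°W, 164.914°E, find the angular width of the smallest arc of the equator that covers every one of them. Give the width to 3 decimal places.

Sort the longitudes: -150.096°, -134.500°, +164.914°.
Eastward gaps between consecutive values (wrapping around): 15.596°, 299.414°, 44.990°.
Largest gap = 299.414° ⇒ minimal covering band is its complement: 360° − 299.414° = 60.586°.
Band runs from +164.914° eastward to -134.500°, crossing the antimeridian.

60.586°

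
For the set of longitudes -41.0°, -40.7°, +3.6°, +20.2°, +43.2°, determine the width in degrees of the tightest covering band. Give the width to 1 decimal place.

Sort the longitudes: -41.0°, -40.7°, +3.6°, +20.2°, +43.2°.
Eastward gaps between consecutive values (wrapping around): 0.3°, 44.3°, 16.6°, 23.0°, 275.8°.
Largest gap = 275.8° ⇒ minimal covering band is its complement: 360° − 275.8° = 84.2°.
Band runs from -41.0° eastward to +43.2°.

84.2°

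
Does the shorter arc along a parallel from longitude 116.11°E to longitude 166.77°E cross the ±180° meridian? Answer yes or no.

No

Signed shortest Δλ = ((166.77 − 116.11 + 180) mod 360) − 180 = 50.66°.
Going east by 50.66° from +116.11° reaches +166.77° without touching 180°.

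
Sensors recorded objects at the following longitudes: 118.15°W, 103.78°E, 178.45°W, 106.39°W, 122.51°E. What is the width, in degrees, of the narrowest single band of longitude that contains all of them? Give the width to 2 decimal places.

Sort the longitudes: -178.45°, -118.15°, -106.39°, +103.78°, +122.51°.
Eastward gaps between consecutive values (wrapping around): 60.30°, 11.76°, 210.17°, 18.73°, 59.04°.
Largest gap = 210.17° ⇒ minimal covering band is its complement: 360° − 210.17° = 149.83°.
Band runs from +103.78° eastward to -106.39°, crossing the antimeridian.

149.83°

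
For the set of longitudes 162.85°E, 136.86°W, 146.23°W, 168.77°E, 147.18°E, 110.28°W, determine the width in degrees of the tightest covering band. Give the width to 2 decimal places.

102.54°

Sort the longitudes: -146.23°, -136.86°, -110.28°, +147.18°, +162.85°, +168.77°.
Eastward gaps between consecutive values (wrapping around): 9.37°, 26.58°, 257.46°, 15.67°, 5.92°, 45.00°.
Largest gap = 257.46° ⇒ minimal covering band is its complement: 360° − 257.46° = 102.54°.
Band runs from +147.18° eastward to -110.28°, crossing the antimeridian.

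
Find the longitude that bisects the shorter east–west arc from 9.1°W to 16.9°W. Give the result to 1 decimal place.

13.0°W

Signed shortest Δλ from -9.1° to -16.9° is -7.8°.
Midpoint longitude = -9.1° + (-7.8°)/2 = -9.1° − 3.9° = -13.0°.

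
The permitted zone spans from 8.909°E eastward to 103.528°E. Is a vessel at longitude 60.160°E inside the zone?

Band width going east from +8.909° to +103.528°: ((103.528 − 8.909) mod 360) = 94.619°.
Offset of +60.160° east of the west edge: ((60.160 − 8.909) mod 360) = 51.251°.
51.251° ≤ 94.619° ⇒ inside.

Yes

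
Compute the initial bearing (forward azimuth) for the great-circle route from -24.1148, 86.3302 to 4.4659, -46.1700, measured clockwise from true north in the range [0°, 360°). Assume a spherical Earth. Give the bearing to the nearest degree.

254°

Δλ = -46.1700 − 86.3302 = -132.5002°.
θ = atan2( sin Δλ · cos φ₂ , cos φ₁ · sin φ₂ − sin φ₁ · cos φ₂ · cos Δλ )
  = atan2(-0.73504, -0.20412) = -105.520° → normalised to [0°, 360°): 254.480°.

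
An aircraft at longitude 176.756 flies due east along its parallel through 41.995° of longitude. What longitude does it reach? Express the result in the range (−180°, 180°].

Start at +176.756°; shift +41.995° → +218.751°.
+218.751° lies outside (−180°, 180°]; subtract 360° → -141.249°.

-141.249°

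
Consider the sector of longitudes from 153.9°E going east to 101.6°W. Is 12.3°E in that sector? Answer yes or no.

No

Band width going east from +153.9° to -101.6°: ((-101.6 − 153.9) mod 360) = 104.5°.
Offset of +12.3° east of the west edge: ((12.3 − 153.9) mod 360) = 218.4°.
218.4° > 104.5° ⇒ outside.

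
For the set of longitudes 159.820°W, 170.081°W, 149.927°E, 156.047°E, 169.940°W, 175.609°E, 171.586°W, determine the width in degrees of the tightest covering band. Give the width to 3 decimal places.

Sort the longitudes: -171.586°, -170.081°, -169.940°, -159.820°, +149.927°, +156.047°, +175.609°.
Eastward gaps between consecutive values (wrapping around): 1.505°, 0.141°, 10.120°, 309.747°, 6.120°, 19.562°, 12.805°.
Largest gap = 309.747° ⇒ minimal covering band is its complement: 360° − 309.747° = 50.253°.
Band runs from +149.927° eastward to -159.820°, crossing the antimeridian.

50.253°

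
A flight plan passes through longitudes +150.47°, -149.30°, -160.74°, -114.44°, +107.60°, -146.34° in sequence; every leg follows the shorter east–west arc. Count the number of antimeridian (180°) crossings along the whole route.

3

Leg 1: +150.47° → -149.30°, shortest Δλ = 60.23° (east) — crosses 180°.
Leg 2: -149.30° → -160.74°, shortest Δλ = -11.44° (west) — does not cross 180°.
Leg 3: -160.74° → -114.44°, shortest Δλ = 46.3° (east) — does not cross 180°.
Leg 4: -114.44° → +107.60°, shortest Δλ = -137.96° (west) — crosses 180°.
Leg 5: +107.60° → -146.34°, shortest Δλ = 106.06° (east) — crosses 180°.
Total crossings: 3.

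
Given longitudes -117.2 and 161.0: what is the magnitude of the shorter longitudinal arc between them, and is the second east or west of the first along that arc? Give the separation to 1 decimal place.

Raw difference: 161.0 − -117.2 = 278.2°.
Normalise into (−180°, 180°]: 278.2° − 360° = -81.8°.
Negative ⇒ the second point lies to the west; separation 81.8°.

81.8° west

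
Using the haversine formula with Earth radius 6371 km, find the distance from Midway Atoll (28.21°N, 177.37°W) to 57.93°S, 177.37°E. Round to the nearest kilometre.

Δλ = 177.37 − -177.37 = 354.74°; wrapped into (−180°, 180°]: -5.26°.
Δφ = -57.93 − 28.21 = -86.14°.
a = sin²(Δφ/2) + cos φ₁ · cos φ₂ · sin²(Δλ/2) = 0.467326.
c = 2·atan2(√a, √(1−a)) = 1.50540 rad → d = 6371·c ≈ 9590.91 km.

9591 km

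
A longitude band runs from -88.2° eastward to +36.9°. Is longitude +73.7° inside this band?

Band width going east from -88.2° to +36.9°: ((36.9 − -88.2) mod 360) = 125.1°.
Offset of +73.7° east of the west edge: ((73.7 − -88.2) mod 360) = 161.9°.
161.9° > 125.1° ⇒ outside.

No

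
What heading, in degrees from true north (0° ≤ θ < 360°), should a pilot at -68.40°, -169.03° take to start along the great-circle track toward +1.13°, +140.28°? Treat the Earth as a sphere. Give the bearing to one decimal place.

307.6°

Δλ = 140.28 − -169.03 = 309.31°; wrapped into (−180°, 180°]: -50.69°.
θ = atan2( sin Δλ · cos φ₂ , cos φ₁ · sin φ₂ − sin φ₁ · cos φ₂ · cos Δλ )
  = atan2(-0.77358, 0.59617) = -52.380° → normalised to [0°, 360°): 307.620°.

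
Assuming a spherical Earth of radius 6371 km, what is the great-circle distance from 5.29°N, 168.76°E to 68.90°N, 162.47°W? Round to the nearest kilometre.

Δλ = -162.47 − 168.76 = -331.23°; wrapped into (−180°, 180°]: 28.77°.
Δφ = 68.90 − 5.29 = 63.61°.
a = sin²(Δφ/2) + cos φ₁ · cos φ₂ · sin²(Δλ/2) = 0.299885.
c = 2·atan2(√a, √(1−a)) = 1.15903 rad → d = 6371·c ≈ 7384.17 km.

7384 km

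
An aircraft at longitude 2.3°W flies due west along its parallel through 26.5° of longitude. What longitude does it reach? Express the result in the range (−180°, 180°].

28.8°W

Start at -2.3°; shift −26.5° → -28.8°.
-28.8° already lies in (−180°, 180°].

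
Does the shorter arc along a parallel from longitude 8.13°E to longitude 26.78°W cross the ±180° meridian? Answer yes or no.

No

Signed shortest Δλ = ((-26.78 − 8.13 + 180) mod 360) − 180 = -34.91°.
Going west by 34.91° from +8.13° reaches -26.78° without touching 180°.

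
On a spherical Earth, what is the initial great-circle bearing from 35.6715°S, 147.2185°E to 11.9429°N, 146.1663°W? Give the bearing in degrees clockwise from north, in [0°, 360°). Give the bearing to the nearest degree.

Δλ = -146.1663 − 147.2185 = -293.3848°; wrapped into (−180°, 180°]: 66.6152°.
θ = atan2( sin Δλ · cos φ₂ , cos φ₁ · sin φ₂ − sin φ₁ · cos φ₂ · cos Δλ )
  = atan2(0.89799, 0.39455) = 66.281° → normalised to [0°, 360°): 66.281°.

66°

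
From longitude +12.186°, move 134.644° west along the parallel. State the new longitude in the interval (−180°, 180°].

Start at +12.186°; shift −134.644° → -122.458°.
-122.458° already lies in (−180°, 180°].

-122.458°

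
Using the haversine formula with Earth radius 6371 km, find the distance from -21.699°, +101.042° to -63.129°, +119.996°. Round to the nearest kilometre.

Δλ = 119.996 − 101.042 = 18.954°.
Δφ = -63.129 − -21.699 = -41.430°.
a = sin²(Δφ/2) + cos φ₁ · cos φ₂ · sin²(Δλ/2) = 0.136503.
c = 2·atan2(√a, √(1−a)) = 0.75686 rad → d = 6371·c ≈ 4821.96 km.

4822 km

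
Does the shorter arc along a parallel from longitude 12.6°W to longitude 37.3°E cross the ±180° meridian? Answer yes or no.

No

Signed shortest Δλ = ((37.3 − -12.6 + 180) mod 360) − 180 = 49.9°.
Going east by 49.9° from -12.6° reaches +37.3° without touching 180°.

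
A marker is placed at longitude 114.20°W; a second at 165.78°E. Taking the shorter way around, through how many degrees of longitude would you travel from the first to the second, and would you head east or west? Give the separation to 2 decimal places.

Raw difference: 165.78 − -114.20 = 279.98°.
Normalise into (−180°, 180°]: 279.98° − 360° = -80.02°.
Negative ⇒ the second point lies to the west; separation 80.02°.

80.02° west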